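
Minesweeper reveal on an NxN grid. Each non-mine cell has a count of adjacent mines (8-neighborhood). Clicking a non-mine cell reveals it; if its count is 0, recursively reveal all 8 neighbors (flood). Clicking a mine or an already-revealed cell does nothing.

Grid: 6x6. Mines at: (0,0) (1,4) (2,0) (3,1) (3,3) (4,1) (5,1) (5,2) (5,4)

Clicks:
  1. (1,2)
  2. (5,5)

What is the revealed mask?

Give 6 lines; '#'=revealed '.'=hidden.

Answer: .###..
.###..
.###..
......
......
.....#

Derivation:
Click 1 (1,2) count=0: revealed 9 new [(0,1) (0,2) (0,3) (1,1) (1,2) (1,3) (2,1) (2,2) (2,3)] -> total=9
Click 2 (5,5) count=1: revealed 1 new [(5,5)] -> total=10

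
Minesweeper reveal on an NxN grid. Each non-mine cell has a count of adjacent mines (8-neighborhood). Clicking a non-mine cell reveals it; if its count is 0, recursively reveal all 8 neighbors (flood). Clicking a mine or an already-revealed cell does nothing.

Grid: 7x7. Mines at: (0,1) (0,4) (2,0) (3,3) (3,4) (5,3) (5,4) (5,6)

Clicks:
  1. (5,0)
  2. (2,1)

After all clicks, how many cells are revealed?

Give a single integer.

Click 1 (5,0) count=0: revealed 12 new [(3,0) (3,1) (3,2) (4,0) (4,1) (4,2) (5,0) (5,1) (5,2) (6,0) (6,1) (6,2)] -> total=12
Click 2 (2,1) count=1: revealed 1 new [(2,1)] -> total=13

Answer: 13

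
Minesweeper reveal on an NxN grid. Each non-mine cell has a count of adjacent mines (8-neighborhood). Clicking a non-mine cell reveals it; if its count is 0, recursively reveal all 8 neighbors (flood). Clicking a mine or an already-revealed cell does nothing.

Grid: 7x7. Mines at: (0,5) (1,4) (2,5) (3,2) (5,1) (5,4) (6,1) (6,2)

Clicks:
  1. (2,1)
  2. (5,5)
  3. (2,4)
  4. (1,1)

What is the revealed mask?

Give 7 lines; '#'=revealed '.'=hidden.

Click 1 (2,1) count=1: revealed 1 new [(2,1)] -> total=1
Click 2 (5,5) count=1: revealed 1 new [(5,5)] -> total=2
Click 3 (2,4) count=2: revealed 1 new [(2,4)] -> total=3
Click 4 (1,1) count=0: revealed 15 new [(0,0) (0,1) (0,2) (0,3) (1,0) (1,1) (1,2) (1,3) (2,0) (2,2) (2,3) (3,0) (3,1) (4,0) (4,1)] -> total=18

Answer: ####...
####...
#####..
##.....
##.....
.....#.
.......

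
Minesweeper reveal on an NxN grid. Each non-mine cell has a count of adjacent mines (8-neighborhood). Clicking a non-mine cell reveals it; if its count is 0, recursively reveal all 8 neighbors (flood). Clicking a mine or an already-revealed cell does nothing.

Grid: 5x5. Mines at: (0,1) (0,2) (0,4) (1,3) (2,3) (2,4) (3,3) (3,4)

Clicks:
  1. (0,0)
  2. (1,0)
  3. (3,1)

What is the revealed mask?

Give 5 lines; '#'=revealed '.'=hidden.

Click 1 (0,0) count=1: revealed 1 new [(0,0)] -> total=1
Click 2 (1,0) count=1: revealed 1 new [(1,0)] -> total=2
Click 3 (3,1) count=0: revealed 11 new [(1,1) (1,2) (2,0) (2,1) (2,2) (3,0) (3,1) (3,2) (4,0) (4,1) (4,2)] -> total=13

Answer: #....
###..
###..
###..
###..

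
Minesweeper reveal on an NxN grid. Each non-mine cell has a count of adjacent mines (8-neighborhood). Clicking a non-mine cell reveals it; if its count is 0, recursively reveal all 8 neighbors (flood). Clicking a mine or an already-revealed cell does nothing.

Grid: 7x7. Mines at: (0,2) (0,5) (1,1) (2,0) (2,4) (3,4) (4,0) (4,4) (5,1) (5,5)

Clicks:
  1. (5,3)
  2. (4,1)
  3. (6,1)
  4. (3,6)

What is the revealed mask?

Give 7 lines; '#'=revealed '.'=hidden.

Answer: .......
.....##
.....##
.....##
.#...##
...#...
.#.....

Derivation:
Click 1 (5,3) count=1: revealed 1 new [(5,3)] -> total=1
Click 2 (4,1) count=2: revealed 1 new [(4,1)] -> total=2
Click 3 (6,1) count=1: revealed 1 new [(6,1)] -> total=3
Click 4 (3,6) count=0: revealed 8 new [(1,5) (1,6) (2,5) (2,6) (3,5) (3,6) (4,5) (4,6)] -> total=11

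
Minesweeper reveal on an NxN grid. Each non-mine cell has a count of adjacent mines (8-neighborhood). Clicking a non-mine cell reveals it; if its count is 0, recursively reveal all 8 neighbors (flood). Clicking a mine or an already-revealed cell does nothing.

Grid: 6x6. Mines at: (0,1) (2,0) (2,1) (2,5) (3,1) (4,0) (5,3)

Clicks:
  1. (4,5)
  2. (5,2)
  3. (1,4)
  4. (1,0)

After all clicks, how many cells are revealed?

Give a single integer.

Answer: 9

Derivation:
Click 1 (4,5) count=0: revealed 6 new [(3,4) (3,5) (4,4) (4,5) (5,4) (5,5)] -> total=6
Click 2 (5,2) count=1: revealed 1 new [(5,2)] -> total=7
Click 3 (1,4) count=1: revealed 1 new [(1,4)] -> total=8
Click 4 (1,0) count=3: revealed 1 new [(1,0)] -> total=9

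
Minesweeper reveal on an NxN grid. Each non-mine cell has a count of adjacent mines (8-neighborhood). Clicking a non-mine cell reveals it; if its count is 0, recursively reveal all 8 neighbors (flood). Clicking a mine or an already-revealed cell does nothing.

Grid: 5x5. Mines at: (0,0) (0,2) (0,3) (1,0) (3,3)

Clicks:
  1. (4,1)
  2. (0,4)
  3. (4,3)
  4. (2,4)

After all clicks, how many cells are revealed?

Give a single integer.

Click 1 (4,1) count=0: revealed 9 new [(2,0) (2,1) (2,2) (3,0) (3,1) (3,2) (4,0) (4,1) (4,2)] -> total=9
Click 2 (0,4) count=1: revealed 1 new [(0,4)] -> total=10
Click 3 (4,3) count=1: revealed 1 new [(4,3)] -> total=11
Click 4 (2,4) count=1: revealed 1 new [(2,4)] -> total=12

Answer: 12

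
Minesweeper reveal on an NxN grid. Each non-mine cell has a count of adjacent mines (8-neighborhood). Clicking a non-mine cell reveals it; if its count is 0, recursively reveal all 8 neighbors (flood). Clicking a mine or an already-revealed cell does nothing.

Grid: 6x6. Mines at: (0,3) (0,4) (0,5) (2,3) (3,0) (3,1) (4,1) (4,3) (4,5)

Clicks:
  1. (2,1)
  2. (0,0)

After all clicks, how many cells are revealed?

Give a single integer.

Click 1 (2,1) count=2: revealed 1 new [(2,1)] -> total=1
Click 2 (0,0) count=0: revealed 8 new [(0,0) (0,1) (0,2) (1,0) (1,1) (1,2) (2,0) (2,2)] -> total=9

Answer: 9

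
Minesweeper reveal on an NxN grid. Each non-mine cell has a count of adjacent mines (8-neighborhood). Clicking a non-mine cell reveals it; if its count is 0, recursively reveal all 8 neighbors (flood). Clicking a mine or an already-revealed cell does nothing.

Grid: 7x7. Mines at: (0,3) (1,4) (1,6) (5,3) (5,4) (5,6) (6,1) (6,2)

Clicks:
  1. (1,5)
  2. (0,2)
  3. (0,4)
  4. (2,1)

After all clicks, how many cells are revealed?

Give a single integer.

Click 1 (1,5) count=2: revealed 1 new [(1,5)] -> total=1
Click 2 (0,2) count=1: revealed 1 new [(0,2)] -> total=2
Click 3 (0,4) count=2: revealed 1 new [(0,4)] -> total=3
Click 4 (2,1) count=0: revealed 30 new [(0,0) (0,1) (1,0) (1,1) (1,2) (1,3) (2,0) (2,1) (2,2) (2,3) (2,4) (2,5) (2,6) (3,0) (3,1) (3,2) (3,3) (3,4) (3,5) (3,6) (4,0) (4,1) (4,2) (4,3) (4,4) (4,5) (4,6) (5,0) (5,1) (5,2)] -> total=33

Answer: 33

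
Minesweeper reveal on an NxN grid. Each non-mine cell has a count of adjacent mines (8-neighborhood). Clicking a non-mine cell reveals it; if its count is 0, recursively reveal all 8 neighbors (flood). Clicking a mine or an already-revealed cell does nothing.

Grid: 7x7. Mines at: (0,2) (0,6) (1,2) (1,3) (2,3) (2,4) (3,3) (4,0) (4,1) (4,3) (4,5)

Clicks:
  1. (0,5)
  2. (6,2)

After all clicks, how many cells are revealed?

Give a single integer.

Answer: 15

Derivation:
Click 1 (0,5) count=1: revealed 1 new [(0,5)] -> total=1
Click 2 (6,2) count=0: revealed 14 new [(5,0) (5,1) (5,2) (5,3) (5,4) (5,5) (5,6) (6,0) (6,1) (6,2) (6,3) (6,4) (6,5) (6,6)] -> total=15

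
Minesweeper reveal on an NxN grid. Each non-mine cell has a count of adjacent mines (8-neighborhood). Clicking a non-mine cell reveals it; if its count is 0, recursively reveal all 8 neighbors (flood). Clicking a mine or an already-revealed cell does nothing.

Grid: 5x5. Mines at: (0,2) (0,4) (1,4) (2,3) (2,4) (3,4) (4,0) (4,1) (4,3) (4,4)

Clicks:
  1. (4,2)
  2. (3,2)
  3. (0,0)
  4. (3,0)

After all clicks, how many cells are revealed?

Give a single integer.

Answer: 12

Derivation:
Click 1 (4,2) count=2: revealed 1 new [(4,2)] -> total=1
Click 2 (3,2) count=3: revealed 1 new [(3,2)] -> total=2
Click 3 (0,0) count=0: revealed 10 new [(0,0) (0,1) (1,0) (1,1) (1,2) (2,0) (2,1) (2,2) (3,0) (3,1)] -> total=12
Click 4 (3,0) count=2: revealed 0 new [(none)] -> total=12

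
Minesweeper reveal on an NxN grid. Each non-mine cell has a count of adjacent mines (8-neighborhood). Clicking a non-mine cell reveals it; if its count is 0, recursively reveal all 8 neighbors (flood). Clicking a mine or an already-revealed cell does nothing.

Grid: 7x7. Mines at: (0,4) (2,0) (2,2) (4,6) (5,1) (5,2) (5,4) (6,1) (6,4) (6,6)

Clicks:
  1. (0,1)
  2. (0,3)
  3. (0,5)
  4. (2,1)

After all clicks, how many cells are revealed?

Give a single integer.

Click 1 (0,1) count=0: revealed 8 new [(0,0) (0,1) (0,2) (0,3) (1,0) (1,1) (1,2) (1,3)] -> total=8
Click 2 (0,3) count=1: revealed 0 new [(none)] -> total=8
Click 3 (0,5) count=1: revealed 1 new [(0,5)] -> total=9
Click 4 (2,1) count=2: revealed 1 new [(2,1)] -> total=10

Answer: 10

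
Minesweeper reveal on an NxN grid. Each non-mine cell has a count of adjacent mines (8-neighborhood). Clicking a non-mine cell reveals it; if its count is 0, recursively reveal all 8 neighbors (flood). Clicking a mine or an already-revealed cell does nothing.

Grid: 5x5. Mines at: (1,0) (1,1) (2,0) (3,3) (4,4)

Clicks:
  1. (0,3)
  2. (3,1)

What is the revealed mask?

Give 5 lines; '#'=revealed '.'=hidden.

Answer: ..###
..###
..###
.#...
.....

Derivation:
Click 1 (0,3) count=0: revealed 9 new [(0,2) (0,3) (0,4) (1,2) (1,3) (1,4) (2,2) (2,3) (2,4)] -> total=9
Click 2 (3,1) count=1: revealed 1 new [(3,1)] -> total=10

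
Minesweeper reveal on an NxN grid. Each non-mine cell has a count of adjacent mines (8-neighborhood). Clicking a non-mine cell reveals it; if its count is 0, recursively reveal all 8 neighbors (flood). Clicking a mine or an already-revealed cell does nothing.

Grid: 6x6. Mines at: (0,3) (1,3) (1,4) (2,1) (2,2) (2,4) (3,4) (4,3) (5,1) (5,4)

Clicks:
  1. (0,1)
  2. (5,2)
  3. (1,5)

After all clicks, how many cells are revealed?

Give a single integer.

Answer: 8

Derivation:
Click 1 (0,1) count=0: revealed 6 new [(0,0) (0,1) (0,2) (1,0) (1,1) (1,2)] -> total=6
Click 2 (5,2) count=2: revealed 1 new [(5,2)] -> total=7
Click 3 (1,5) count=2: revealed 1 new [(1,5)] -> total=8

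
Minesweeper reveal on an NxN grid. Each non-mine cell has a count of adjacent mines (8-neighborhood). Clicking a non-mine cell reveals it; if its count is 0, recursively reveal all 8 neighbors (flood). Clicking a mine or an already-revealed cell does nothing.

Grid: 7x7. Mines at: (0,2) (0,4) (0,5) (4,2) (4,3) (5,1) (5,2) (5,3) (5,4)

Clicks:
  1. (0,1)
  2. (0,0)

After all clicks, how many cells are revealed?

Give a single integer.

Answer: 32

Derivation:
Click 1 (0,1) count=1: revealed 1 new [(0,1)] -> total=1
Click 2 (0,0) count=0: revealed 31 new [(0,0) (1,0) (1,1) (1,2) (1,3) (1,4) (1,5) (1,6) (2,0) (2,1) (2,2) (2,3) (2,4) (2,5) (2,6) (3,0) (3,1) (3,2) (3,3) (3,4) (3,5) (3,6) (4,0) (4,1) (4,4) (4,5) (4,6) (5,5) (5,6) (6,5) (6,6)] -> total=32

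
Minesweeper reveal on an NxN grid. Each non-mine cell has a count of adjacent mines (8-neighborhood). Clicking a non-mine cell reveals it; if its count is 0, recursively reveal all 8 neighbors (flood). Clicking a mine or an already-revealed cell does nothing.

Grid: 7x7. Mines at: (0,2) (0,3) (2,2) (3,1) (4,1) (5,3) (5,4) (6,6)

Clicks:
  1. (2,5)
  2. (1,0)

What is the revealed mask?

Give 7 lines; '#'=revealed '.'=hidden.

Answer: ##..###
##.####
##.####
...####
...####
.....##
.......

Derivation:
Click 1 (2,5) count=0: revealed 21 new [(0,4) (0,5) (0,6) (1,3) (1,4) (1,5) (1,6) (2,3) (2,4) (2,5) (2,6) (3,3) (3,4) (3,5) (3,6) (4,3) (4,4) (4,5) (4,6) (5,5) (5,6)] -> total=21
Click 2 (1,0) count=0: revealed 6 new [(0,0) (0,1) (1,0) (1,1) (2,0) (2,1)] -> total=27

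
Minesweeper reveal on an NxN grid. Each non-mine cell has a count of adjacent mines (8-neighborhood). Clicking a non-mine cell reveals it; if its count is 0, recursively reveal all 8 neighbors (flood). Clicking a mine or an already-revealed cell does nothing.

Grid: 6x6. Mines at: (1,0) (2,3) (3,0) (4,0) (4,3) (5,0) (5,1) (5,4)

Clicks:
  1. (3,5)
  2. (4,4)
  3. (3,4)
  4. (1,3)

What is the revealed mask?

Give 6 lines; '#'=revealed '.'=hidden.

Answer: .#####
.#####
....##
....##
....##
......

Derivation:
Click 1 (3,5) count=0: revealed 16 new [(0,1) (0,2) (0,3) (0,4) (0,5) (1,1) (1,2) (1,3) (1,4) (1,5) (2,4) (2,5) (3,4) (3,5) (4,4) (4,5)] -> total=16
Click 2 (4,4) count=2: revealed 0 new [(none)] -> total=16
Click 3 (3,4) count=2: revealed 0 new [(none)] -> total=16
Click 4 (1,3) count=1: revealed 0 new [(none)] -> total=16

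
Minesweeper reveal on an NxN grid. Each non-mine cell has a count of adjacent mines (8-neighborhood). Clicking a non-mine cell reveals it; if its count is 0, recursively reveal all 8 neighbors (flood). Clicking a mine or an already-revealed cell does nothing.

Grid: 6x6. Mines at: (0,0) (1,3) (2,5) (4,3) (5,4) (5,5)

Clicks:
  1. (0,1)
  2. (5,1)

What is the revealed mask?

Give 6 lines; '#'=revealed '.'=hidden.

Click 1 (0,1) count=1: revealed 1 new [(0,1)] -> total=1
Click 2 (5,1) count=0: revealed 15 new [(1,0) (1,1) (1,2) (2,0) (2,1) (2,2) (3,0) (3,1) (3,2) (4,0) (4,1) (4,2) (5,0) (5,1) (5,2)] -> total=16

Answer: .#....
###...
###...
###...
###...
###...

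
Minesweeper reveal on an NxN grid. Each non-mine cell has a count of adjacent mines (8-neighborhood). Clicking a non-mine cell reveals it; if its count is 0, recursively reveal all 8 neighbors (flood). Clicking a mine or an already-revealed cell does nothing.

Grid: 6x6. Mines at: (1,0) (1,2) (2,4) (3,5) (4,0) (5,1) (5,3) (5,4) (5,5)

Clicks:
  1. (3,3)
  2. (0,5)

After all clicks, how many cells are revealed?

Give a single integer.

Answer: 7

Derivation:
Click 1 (3,3) count=1: revealed 1 new [(3,3)] -> total=1
Click 2 (0,5) count=0: revealed 6 new [(0,3) (0,4) (0,5) (1,3) (1,4) (1,5)] -> total=7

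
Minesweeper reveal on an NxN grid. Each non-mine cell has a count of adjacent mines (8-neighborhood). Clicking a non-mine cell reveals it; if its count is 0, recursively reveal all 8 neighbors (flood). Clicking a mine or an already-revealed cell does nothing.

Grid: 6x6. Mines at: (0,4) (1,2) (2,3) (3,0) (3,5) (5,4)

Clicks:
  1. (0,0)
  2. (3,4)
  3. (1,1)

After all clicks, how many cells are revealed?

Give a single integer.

Answer: 7

Derivation:
Click 1 (0,0) count=0: revealed 6 new [(0,0) (0,1) (1,0) (1,1) (2,0) (2,1)] -> total=6
Click 2 (3,4) count=2: revealed 1 new [(3,4)] -> total=7
Click 3 (1,1) count=1: revealed 0 new [(none)] -> total=7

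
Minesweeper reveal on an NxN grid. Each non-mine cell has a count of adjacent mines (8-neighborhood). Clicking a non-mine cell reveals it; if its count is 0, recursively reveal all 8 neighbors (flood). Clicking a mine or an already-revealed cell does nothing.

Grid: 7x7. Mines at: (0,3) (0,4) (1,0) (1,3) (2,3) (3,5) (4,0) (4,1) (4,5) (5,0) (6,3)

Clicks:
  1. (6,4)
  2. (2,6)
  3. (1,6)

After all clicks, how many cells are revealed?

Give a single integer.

Click 1 (6,4) count=1: revealed 1 new [(6,4)] -> total=1
Click 2 (2,6) count=1: revealed 1 new [(2,6)] -> total=2
Click 3 (1,6) count=0: revealed 5 new [(0,5) (0,6) (1,5) (1,6) (2,5)] -> total=7

Answer: 7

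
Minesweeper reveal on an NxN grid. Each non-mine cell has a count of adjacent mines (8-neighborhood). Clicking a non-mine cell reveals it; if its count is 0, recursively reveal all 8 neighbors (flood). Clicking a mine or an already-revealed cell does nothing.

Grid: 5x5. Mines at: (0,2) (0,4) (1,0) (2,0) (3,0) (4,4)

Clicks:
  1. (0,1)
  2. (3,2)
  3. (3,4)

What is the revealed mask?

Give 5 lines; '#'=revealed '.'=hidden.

Answer: .#...
.####
.####
.####
.###.

Derivation:
Click 1 (0,1) count=2: revealed 1 new [(0,1)] -> total=1
Click 2 (3,2) count=0: revealed 15 new [(1,1) (1,2) (1,3) (1,4) (2,1) (2,2) (2,3) (2,4) (3,1) (3,2) (3,3) (3,4) (4,1) (4,2) (4,3)] -> total=16
Click 3 (3,4) count=1: revealed 0 new [(none)] -> total=16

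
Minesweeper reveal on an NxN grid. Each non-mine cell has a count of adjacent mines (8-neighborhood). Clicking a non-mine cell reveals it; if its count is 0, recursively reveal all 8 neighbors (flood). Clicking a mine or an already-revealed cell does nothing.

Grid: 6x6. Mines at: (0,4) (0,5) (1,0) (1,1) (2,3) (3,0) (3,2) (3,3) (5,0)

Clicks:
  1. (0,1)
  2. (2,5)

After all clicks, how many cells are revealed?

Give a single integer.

Answer: 17

Derivation:
Click 1 (0,1) count=2: revealed 1 new [(0,1)] -> total=1
Click 2 (2,5) count=0: revealed 16 new [(1,4) (1,5) (2,4) (2,5) (3,4) (3,5) (4,1) (4,2) (4,3) (4,4) (4,5) (5,1) (5,2) (5,3) (5,4) (5,5)] -> total=17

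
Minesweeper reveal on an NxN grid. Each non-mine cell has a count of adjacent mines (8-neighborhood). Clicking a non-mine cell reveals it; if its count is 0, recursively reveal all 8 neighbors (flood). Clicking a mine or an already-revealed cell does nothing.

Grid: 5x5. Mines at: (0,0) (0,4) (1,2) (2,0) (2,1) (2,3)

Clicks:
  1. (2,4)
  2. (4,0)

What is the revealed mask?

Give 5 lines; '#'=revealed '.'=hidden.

Click 1 (2,4) count=1: revealed 1 new [(2,4)] -> total=1
Click 2 (4,0) count=0: revealed 10 new [(3,0) (3,1) (3,2) (3,3) (3,4) (4,0) (4,1) (4,2) (4,3) (4,4)] -> total=11

Answer: .....
.....
....#
#####
#####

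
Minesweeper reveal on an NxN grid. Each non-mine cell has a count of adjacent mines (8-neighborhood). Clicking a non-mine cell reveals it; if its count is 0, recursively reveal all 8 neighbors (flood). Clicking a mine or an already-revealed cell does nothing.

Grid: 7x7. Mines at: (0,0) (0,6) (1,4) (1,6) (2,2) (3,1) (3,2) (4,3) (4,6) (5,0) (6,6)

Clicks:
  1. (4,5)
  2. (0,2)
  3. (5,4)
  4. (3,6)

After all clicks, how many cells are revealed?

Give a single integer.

Click 1 (4,5) count=1: revealed 1 new [(4,5)] -> total=1
Click 2 (0,2) count=0: revealed 6 new [(0,1) (0,2) (0,3) (1,1) (1,2) (1,3)] -> total=7
Click 3 (5,4) count=1: revealed 1 new [(5,4)] -> total=8
Click 4 (3,6) count=1: revealed 1 new [(3,6)] -> total=9

Answer: 9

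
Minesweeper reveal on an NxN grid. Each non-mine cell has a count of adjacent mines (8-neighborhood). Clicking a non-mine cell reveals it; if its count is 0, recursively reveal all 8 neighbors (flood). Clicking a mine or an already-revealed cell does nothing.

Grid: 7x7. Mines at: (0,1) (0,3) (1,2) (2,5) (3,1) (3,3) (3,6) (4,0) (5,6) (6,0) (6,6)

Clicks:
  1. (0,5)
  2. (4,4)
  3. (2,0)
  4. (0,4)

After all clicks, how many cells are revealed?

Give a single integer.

Click 1 (0,5) count=0: revealed 6 new [(0,4) (0,5) (0,6) (1,4) (1,5) (1,6)] -> total=6
Click 2 (4,4) count=1: revealed 1 new [(4,4)] -> total=7
Click 3 (2,0) count=1: revealed 1 new [(2,0)] -> total=8
Click 4 (0,4) count=1: revealed 0 new [(none)] -> total=8

Answer: 8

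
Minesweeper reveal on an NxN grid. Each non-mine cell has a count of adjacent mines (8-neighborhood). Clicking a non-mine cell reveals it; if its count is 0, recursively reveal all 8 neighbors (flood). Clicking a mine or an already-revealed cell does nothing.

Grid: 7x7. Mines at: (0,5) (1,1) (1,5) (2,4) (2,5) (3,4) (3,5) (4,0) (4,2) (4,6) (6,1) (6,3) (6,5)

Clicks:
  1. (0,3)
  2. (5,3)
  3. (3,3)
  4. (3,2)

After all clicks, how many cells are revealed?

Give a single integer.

Answer: 9

Derivation:
Click 1 (0,3) count=0: revealed 6 new [(0,2) (0,3) (0,4) (1,2) (1,3) (1,4)] -> total=6
Click 2 (5,3) count=2: revealed 1 new [(5,3)] -> total=7
Click 3 (3,3) count=3: revealed 1 new [(3,3)] -> total=8
Click 4 (3,2) count=1: revealed 1 new [(3,2)] -> total=9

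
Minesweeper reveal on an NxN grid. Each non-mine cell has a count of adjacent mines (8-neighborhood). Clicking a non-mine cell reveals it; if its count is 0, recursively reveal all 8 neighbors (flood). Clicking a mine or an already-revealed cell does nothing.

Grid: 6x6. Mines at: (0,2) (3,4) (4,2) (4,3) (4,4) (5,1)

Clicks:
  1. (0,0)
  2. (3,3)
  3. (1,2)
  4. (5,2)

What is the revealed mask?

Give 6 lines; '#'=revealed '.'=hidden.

Click 1 (0,0) count=0: revealed 16 new [(0,0) (0,1) (1,0) (1,1) (1,2) (1,3) (2,0) (2,1) (2,2) (2,3) (3,0) (3,1) (3,2) (3,3) (4,0) (4,1)] -> total=16
Click 2 (3,3) count=4: revealed 0 new [(none)] -> total=16
Click 3 (1,2) count=1: revealed 0 new [(none)] -> total=16
Click 4 (5,2) count=3: revealed 1 new [(5,2)] -> total=17

Answer: ##....
####..
####..
####..
##....
..#...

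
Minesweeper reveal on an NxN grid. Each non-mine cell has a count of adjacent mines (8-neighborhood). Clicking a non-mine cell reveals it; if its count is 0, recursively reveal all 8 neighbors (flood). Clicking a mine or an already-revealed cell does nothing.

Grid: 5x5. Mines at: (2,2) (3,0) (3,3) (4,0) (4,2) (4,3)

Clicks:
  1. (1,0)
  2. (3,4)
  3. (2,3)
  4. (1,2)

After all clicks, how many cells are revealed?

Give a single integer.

Click 1 (1,0) count=0: revealed 14 new [(0,0) (0,1) (0,2) (0,3) (0,4) (1,0) (1,1) (1,2) (1,3) (1,4) (2,0) (2,1) (2,3) (2,4)] -> total=14
Click 2 (3,4) count=2: revealed 1 new [(3,4)] -> total=15
Click 3 (2,3) count=2: revealed 0 new [(none)] -> total=15
Click 4 (1,2) count=1: revealed 0 new [(none)] -> total=15

Answer: 15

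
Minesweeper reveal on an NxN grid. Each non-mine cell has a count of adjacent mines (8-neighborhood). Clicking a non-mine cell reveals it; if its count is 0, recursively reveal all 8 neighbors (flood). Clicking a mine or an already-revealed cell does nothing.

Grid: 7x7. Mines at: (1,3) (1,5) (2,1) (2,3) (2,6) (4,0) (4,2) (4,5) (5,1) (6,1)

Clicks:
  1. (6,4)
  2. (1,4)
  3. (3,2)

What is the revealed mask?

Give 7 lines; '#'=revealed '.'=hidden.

Answer: .......
....#..
.......
..#....
.......
..#####
..#####

Derivation:
Click 1 (6,4) count=0: revealed 10 new [(5,2) (5,3) (5,4) (5,5) (5,6) (6,2) (6,3) (6,4) (6,5) (6,6)] -> total=10
Click 2 (1,4) count=3: revealed 1 new [(1,4)] -> total=11
Click 3 (3,2) count=3: revealed 1 new [(3,2)] -> total=12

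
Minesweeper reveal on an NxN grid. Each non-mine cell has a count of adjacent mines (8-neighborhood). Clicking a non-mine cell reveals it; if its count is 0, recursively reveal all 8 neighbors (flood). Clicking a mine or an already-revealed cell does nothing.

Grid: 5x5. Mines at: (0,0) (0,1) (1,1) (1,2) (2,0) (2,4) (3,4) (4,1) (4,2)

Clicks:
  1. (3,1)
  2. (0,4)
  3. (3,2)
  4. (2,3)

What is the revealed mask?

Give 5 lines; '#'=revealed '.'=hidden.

Click 1 (3,1) count=3: revealed 1 new [(3,1)] -> total=1
Click 2 (0,4) count=0: revealed 4 new [(0,3) (0,4) (1,3) (1,4)] -> total=5
Click 3 (3,2) count=2: revealed 1 new [(3,2)] -> total=6
Click 4 (2,3) count=3: revealed 1 new [(2,3)] -> total=7

Answer: ...##
...##
...#.
.##..
.....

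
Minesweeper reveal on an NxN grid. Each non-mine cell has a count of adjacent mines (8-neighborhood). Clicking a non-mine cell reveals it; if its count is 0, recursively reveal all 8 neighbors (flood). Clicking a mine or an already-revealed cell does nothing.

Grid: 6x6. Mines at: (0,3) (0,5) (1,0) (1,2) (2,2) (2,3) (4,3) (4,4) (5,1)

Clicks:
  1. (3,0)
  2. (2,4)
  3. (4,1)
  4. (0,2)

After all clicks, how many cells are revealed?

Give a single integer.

Click 1 (3,0) count=0: revealed 6 new [(2,0) (2,1) (3,0) (3,1) (4,0) (4,1)] -> total=6
Click 2 (2,4) count=1: revealed 1 new [(2,4)] -> total=7
Click 3 (4,1) count=1: revealed 0 new [(none)] -> total=7
Click 4 (0,2) count=2: revealed 1 new [(0,2)] -> total=8

Answer: 8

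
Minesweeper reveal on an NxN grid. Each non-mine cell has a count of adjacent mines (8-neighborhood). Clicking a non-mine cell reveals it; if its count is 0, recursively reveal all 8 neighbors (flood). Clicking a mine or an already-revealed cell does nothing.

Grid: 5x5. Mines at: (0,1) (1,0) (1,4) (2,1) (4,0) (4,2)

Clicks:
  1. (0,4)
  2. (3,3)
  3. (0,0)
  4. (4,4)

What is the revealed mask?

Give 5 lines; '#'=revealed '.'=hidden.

Answer: #...#
.....
...##
...##
...##

Derivation:
Click 1 (0,4) count=1: revealed 1 new [(0,4)] -> total=1
Click 2 (3,3) count=1: revealed 1 new [(3,3)] -> total=2
Click 3 (0,0) count=2: revealed 1 new [(0,0)] -> total=3
Click 4 (4,4) count=0: revealed 5 new [(2,3) (2,4) (3,4) (4,3) (4,4)] -> total=8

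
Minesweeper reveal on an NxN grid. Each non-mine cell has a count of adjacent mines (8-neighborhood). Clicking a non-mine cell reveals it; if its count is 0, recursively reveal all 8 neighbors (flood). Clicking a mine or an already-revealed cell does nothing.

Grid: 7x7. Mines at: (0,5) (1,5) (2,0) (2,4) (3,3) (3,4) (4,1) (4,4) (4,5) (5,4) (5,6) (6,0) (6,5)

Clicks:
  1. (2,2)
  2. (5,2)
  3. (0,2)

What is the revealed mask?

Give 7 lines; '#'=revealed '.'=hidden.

Click 1 (2,2) count=1: revealed 1 new [(2,2)] -> total=1
Click 2 (5,2) count=1: revealed 1 new [(5,2)] -> total=2
Click 3 (0,2) count=0: revealed 12 new [(0,0) (0,1) (0,2) (0,3) (0,4) (1,0) (1,1) (1,2) (1,3) (1,4) (2,1) (2,3)] -> total=14

Answer: #####..
#####..
.###...
.......
.......
..#....
.......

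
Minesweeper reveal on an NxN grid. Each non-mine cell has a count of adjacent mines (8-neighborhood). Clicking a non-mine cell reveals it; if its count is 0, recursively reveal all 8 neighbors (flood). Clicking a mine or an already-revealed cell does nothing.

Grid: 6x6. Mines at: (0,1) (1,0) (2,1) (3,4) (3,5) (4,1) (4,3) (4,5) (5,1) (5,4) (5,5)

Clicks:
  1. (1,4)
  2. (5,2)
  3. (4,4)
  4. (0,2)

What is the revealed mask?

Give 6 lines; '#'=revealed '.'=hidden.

Click 1 (1,4) count=0: revealed 12 new [(0,2) (0,3) (0,4) (0,5) (1,2) (1,3) (1,4) (1,5) (2,2) (2,3) (2,4) (2,5)] -> total=12
Click 2 (5,2) count=3: revealed 1 new [(5,2)] -> total=13
Click 3 (4,4) count=6: revealed 1 new [(4,4)] -> total=14
Click 4 (0,2) count=1: revealed 0 new [(none)] -> total=14

Answer: ..####
..####
..####
......
....#.
..#...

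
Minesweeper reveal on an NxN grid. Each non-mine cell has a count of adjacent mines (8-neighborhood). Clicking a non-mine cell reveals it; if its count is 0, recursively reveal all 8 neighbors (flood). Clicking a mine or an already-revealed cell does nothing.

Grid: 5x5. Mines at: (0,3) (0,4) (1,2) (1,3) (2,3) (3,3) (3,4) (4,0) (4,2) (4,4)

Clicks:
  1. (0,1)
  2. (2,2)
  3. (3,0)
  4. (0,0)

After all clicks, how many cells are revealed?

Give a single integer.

Click 1 (0,1) count=1: revealed 1 new [(0,1)] -> total=1
Click 2 (2,2) count=4: revealed 1 new [(2,2)] -> total=2
Click 3 (3,0) count=1: revealed 1 new [(3,0)] -> total=3
Click 4 (0,0) count=0: revealed 6 new [(0,0) (1,0) (1,1) (2,0) (2,1) (3,1)] -> total=9

Answer: 9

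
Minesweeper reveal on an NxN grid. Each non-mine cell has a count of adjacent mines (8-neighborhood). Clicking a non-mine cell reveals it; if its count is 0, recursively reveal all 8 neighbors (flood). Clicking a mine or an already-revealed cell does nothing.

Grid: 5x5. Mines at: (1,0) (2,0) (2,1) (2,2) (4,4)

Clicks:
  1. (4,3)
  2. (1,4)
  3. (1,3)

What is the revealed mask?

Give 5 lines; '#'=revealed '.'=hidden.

Answer: .####
.####
...##
...##
...#.

Derivation:
Click 1 (4,3) count=1: revealed 1 new [(4,3)] -> total=1
Click 2 (1,4) count=0: revealed 12 new [(0,1) (0,2) (0,3) (0,4) (1,1) (1,2) (1,3) (1,4) (2,3) (2,4) (3,3) (3,4)] -> total=13
Click 3 (1,3) count=1: revealed 0 new [(none)] -> total=13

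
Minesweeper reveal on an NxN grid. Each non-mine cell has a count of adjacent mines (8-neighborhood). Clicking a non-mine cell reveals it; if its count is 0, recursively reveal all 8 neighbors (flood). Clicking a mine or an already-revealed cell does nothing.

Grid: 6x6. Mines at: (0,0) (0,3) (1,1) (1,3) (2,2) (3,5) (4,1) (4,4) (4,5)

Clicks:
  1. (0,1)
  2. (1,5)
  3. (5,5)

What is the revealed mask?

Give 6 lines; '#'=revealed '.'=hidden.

Click 1 (0,1) count=2: revealed 1 new [(0,1)] -> total=1
Click 2 (1,5) count=0: revealed 6 new [(0,4) (0,5) (1,4) (1,5) (2,4) (2,5)] -> total=7
Click 3 (5,5) count=2: revealed 1 new [(5,5)] -> total=8

Answer: .#..##
....##
....##
......
......
.....#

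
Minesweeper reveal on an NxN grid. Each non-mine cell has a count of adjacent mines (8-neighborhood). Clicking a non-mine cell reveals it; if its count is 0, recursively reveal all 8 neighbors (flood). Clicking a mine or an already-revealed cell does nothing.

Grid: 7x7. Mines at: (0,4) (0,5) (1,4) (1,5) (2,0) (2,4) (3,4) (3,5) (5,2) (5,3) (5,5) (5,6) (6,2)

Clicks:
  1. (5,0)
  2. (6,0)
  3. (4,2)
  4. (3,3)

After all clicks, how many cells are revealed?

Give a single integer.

Answer: 10

Derivation:
Click 1 (5,0) count=0: revealed 8 new [(3,0) (3,1) (4,0) (4,1) (5,0) (5,1) (6,0) (6,1)] -> total=8
Click 2 (6,0) count=0: revealed 0 new [(none)] -> total=8
Click 3 (4,2) count=2: revealed 1 new [(4,2)] -> total=9
Click 4 (3,3) count=2: revealed 1 new [(3,3)] -> total=10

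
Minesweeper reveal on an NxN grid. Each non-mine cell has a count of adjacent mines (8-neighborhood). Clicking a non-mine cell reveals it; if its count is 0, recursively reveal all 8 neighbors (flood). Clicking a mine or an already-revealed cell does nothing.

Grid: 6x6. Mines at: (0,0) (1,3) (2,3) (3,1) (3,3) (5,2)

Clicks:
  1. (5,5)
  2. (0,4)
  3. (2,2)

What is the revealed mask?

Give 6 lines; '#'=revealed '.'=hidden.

Answer: ....##
....##
..#.##
....##
...###
...###

Derivation:
Click 1 (5,5) count=0: revealed 14 new [(0,4) (0,5) (1,4) (1,5) (2,4) (2,5) (3,4) (3,5) (4,3) (4,4) (4,5) (5,3) (5,4) (5,5)] -> total=14
Click 2 (0,4) count=1: revealed 0 new [(none)] -> total=14
Click 3 (2,2) count=4: revealed 1 new [(2,2)] -> total=15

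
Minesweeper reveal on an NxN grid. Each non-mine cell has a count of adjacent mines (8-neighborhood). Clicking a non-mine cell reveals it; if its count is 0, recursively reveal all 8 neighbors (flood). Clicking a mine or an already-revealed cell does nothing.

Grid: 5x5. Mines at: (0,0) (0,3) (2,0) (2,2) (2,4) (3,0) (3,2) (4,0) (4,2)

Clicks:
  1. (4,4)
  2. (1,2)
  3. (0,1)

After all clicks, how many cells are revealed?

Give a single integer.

Click 1 (4,4) count=0: revealed 4 new [(3,3) (3,4) (4,3) (4,4)] -> total=4
Click 2 (1,2) count=2: revealed 1 new [(1,2)] -> total=5
Click 3 (0,1) count=1: revealed 1 new [(0,1)] -> total=6

Answer: 6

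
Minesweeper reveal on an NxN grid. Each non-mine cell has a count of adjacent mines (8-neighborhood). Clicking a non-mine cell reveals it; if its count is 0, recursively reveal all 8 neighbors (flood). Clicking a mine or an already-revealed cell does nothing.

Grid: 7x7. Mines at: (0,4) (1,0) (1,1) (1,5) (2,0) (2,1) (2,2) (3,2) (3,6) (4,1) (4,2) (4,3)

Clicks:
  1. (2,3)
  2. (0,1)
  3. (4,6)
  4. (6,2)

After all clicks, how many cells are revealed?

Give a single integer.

Answer: 19

Derivation:
Click 1 (2,3) count=2: revealed 1 new [(2,3)] -> total=1
Click 2 (0,1) count=2: revealed 1 new [(0,1)] -> total=2
Click 3 (4,6) count=1: revealed 1 new [(4,6)] -> total=3
Click 4 (6,2) count=0: revealed 16 new [(4,4) (4,5) (5,0) (5,1) (5,2) (5,3) (5,4) (5,5) (5,6) (6,0) (6,1) (6,2) (6,3) (6,4) (6,5) (6,6)] -> total=19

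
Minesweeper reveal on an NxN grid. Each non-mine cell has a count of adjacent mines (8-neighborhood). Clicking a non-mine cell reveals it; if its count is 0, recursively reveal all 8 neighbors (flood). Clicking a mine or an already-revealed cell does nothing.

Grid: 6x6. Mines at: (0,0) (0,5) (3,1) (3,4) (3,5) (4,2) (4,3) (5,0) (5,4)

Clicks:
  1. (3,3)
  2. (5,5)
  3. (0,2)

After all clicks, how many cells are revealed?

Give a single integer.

Click 1 (3,3) count=3: revealed 1 new [(3,3)] -> total=1
Click 2 (5,5) count=1: revealed 1 new [(5,5)] -> total=2
Click 3 (0,2) count=0: revealed 12 new [(0,1) (0,2) (0,3) (0,4) (1,1) (1,2) (1,3) (1,4) (2,1) (2,2) (2,3) (2,4)] -> total=14

Answer: 14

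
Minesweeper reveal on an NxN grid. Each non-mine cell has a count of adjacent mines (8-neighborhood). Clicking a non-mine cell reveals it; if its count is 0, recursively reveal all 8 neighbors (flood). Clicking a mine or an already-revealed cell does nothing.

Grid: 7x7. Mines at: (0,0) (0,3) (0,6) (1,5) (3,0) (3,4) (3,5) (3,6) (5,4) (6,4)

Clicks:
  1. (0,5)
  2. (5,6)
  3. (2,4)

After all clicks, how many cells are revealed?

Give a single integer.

Click 1 (0,5) count=2: revealed 1 new [(0,5)] -> total=1
Click 2 (5,6) count=0: revealed 6 new [(4,5) (4,6) (5,5) (5,6) (6,5) (6,6)] -> total=7
Click 3 (2,4) count=3: revealed 1 new [(2,4)] -> total=8

Answer: 8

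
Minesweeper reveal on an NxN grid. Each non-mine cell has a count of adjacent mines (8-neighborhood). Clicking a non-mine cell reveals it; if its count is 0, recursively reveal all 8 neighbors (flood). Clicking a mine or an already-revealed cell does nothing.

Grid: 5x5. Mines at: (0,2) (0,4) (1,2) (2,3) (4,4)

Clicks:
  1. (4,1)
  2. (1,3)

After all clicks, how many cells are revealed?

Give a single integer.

Click 1 (4,1) count=0: revealed 15 new [(0,0) (0,1) (1,0) (1,1) (2,0) (2,1) (2,2) (3,0) (3,1) (3,2) (3,3) (4,0) (4,1) (4,2) (4,3)] -> total=15
Click 2 (1,3) count=4: revealed 1 new [(1,3)] -> total=16

Answer: 16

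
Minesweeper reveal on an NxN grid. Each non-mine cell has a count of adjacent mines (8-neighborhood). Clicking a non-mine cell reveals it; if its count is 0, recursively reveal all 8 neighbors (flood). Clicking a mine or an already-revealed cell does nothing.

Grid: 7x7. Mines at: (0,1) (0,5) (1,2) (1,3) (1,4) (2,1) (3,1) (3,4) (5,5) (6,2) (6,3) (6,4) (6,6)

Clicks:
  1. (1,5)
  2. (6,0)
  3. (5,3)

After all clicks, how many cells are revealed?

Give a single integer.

Click 1 (1,5) count=2: revealed 1 new [(1,5)] -> total=1
Click 2 (6,0) count=0: revealed 6 new [(4,0) (4,1) (5,0) (5,1) (6,0) (6,1)] -> total=7
Click 3 (5,3) count=3: revealed 1 new [(5,3)] -> total=8

Answer: 8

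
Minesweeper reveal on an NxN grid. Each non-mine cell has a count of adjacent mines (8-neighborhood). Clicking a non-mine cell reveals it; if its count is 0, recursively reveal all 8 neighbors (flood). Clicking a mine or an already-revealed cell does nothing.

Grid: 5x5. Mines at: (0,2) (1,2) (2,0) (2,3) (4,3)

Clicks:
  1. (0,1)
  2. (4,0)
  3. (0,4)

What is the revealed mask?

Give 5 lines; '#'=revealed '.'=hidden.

Answer: .#.##
...##
.....
###..
###..

Derivation:
Click 1 (0,1) count=2: revealed 1 new [(0,1)] -> total=1
Click 2 (4,0) count=0: revealed 6 new [(3,0) (3,1) (3,2) (4,0) (4,1) (4,2)] -> total=7
Click 3 (0,4) count=0: revealed 4 new [(0,3) (0,4) (1,3) (1,4)] -> total=11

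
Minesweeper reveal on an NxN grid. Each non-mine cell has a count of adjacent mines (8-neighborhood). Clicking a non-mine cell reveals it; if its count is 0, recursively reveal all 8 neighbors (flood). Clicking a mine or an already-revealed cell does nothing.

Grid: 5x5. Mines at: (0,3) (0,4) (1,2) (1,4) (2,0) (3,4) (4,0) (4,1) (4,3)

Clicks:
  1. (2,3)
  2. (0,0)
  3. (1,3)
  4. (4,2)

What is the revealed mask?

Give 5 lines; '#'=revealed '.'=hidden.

Answer: ##...
##.#.
...#.
.....
..#..

Derivation:
Click 1 (2,3) count=3: revealed 1 new [(2,3)] -> total=1
Click 2 (0,0) count=0: revealed 4 new [(0,0) (0,1) (1,0) (1,1)] -> total=5
Click 3 (1,3) count=4: revealed 1 new [(1,3)] -> total=6
Click 4 (4,2) count=2: revealed 1 new [(4,2)] -> total=7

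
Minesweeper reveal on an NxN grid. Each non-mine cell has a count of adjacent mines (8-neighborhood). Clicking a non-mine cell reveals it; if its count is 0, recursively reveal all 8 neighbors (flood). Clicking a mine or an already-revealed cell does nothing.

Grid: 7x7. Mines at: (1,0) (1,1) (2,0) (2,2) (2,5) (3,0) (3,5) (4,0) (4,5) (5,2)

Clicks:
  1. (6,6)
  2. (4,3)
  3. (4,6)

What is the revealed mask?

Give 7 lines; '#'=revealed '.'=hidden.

Answer: .......
.......
.......
.......
...#..#
...####
...####

Derivation:
Click 1 (6,6) count=0: revealed 8 new [(5,3) (5,4) (5,5) (5,6) (6,3) (6,4) (6,5) (6,6)] -> total=8
Click 2 (4,3) count=1: revealed 1 new [(4,3)] -> total=9
Click 3 (4,6) count=2: revealed 1 new [(4,6)] -> total=10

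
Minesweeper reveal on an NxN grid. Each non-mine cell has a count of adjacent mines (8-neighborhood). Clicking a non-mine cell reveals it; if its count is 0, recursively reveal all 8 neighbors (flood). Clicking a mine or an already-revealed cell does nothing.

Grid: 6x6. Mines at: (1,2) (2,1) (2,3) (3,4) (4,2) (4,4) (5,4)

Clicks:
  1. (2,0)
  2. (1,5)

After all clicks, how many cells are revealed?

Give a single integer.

Click 1 (2,0) count=1: revealed 1 new [(2,0)] -> total=1
Click 2 (1,5) count=0: revealed 8 new [(0,3) (0,4) (0,5) (1,3) (1,4) (1,5) (2,4) (2,5)] -> total=9

Answer: 9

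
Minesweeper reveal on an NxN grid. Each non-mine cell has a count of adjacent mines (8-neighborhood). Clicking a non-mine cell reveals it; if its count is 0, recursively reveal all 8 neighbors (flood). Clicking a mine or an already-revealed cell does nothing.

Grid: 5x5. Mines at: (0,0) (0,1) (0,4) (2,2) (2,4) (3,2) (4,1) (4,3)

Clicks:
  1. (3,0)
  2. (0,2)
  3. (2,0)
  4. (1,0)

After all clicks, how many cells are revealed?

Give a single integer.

Click 1 (3,0) count=1: revealed 1 new [(3,0)] -> total=1
Click 2 (0,2) count=1: revealed 1 new [(0,2)] -> total=2
Click 3 (2,0) count=0: revealed 5 new [(1,0) (1,1) (2,0) (2,1) (3,1)] -> total=7
Click 4 (1,0) count=2: revealed 0 new [(none)] -> total=7

Answer: 7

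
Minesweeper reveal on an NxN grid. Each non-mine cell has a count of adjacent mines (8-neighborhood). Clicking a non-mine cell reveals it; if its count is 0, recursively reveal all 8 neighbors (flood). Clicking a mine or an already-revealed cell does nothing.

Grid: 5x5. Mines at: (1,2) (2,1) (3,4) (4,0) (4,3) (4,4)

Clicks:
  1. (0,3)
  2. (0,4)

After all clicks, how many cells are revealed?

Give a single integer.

Click 1 (0,3) count=1: revealed 1 new [(0,3)] -> total=1
Click 2 (0,4) count=0: revealed 5 new [(0,4) (1,3) (1,4) (2,3) (2,4)] -> total=6

Answer: 6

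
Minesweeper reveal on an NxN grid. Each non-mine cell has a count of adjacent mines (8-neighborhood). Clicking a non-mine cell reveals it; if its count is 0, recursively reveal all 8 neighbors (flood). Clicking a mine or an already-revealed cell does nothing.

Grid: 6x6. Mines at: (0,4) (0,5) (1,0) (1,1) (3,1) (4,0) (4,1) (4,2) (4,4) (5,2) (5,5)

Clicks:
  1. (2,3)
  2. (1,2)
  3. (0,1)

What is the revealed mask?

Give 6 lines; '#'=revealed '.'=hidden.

Answer: .#....
..####
..####
..####
......
......

Derivation:
Click 1 (2,3) count=0: revealed 12 new [(1,2) (1,3) (1,4) (1,5) (2,2) (2,3) (2,4) (2,5) (3,2) (3,3) (3,4) (3,5)] -> total=12
Click 2 (1,2) count=1: revealed 0 new [(none)] -> total=12
Click 3 (0,1) count=2: revealed 1 new [(0,1)] -> total=13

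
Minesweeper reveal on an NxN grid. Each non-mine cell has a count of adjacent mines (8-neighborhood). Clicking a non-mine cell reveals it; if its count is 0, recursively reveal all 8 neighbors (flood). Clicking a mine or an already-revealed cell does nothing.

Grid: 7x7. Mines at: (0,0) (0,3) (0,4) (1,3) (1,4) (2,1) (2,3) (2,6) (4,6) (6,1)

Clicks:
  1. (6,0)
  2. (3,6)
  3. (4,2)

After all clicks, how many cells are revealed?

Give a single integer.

Answer: 26

Derivation:
Click 1 (6,0) count=1: revealed 1 new [(6,0)] -> total=1
Click 2 (3,6) count=2: revealed 1 new [(3,6)] -> total=2
Click 3 (4,2) count=0: revealed 24 new [(3,0) (3,1) (3,2) (3,3) (3,4) (3,5) (4,0) (4,1) (4,2) (4,3) (4,4) (4,5) (5,0) (5,1) (5,2) (5,3) (5,4) (5,5) (5,6) (6,2) (6,3) (6,4) (6,5) (6,6)] -> total=26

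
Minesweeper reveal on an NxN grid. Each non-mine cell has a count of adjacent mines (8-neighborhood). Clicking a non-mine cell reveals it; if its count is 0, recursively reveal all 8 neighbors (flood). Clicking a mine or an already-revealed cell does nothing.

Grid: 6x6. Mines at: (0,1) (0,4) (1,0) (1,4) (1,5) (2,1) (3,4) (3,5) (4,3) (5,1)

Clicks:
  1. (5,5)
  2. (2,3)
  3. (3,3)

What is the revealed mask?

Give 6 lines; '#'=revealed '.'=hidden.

Answer: ......
......
...#..
...#..
....##
....##

Derivation:
Click 1 (5,5) count=0: revealed 4 new [(4,4) (4,5) (5,4) (5,5)] -> total=4
Click 2 (2,3) count=2: revealed 1 new [(2,3)] -> total=5
Click 3 (3,3) count=2: revealed 1 new [(3,3)] -> total=6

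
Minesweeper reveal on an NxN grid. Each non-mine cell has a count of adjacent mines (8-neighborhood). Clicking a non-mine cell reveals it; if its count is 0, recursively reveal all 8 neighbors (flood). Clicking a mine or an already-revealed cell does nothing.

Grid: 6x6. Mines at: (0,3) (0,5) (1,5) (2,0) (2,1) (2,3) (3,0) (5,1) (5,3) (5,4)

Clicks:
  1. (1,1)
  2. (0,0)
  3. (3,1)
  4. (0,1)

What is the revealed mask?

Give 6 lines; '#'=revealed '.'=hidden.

Click 1 (1,1) count=2: revealed 1 new [(1,1)] -> total=1
Click 2 (0,0) count=0: revealed 5 new [(0,0) (0,1) (0,2) (1,0) (1,2)] -> total=6
Click 3 (3,1) count=3: revealed 1 new [(3,1)] -> total=7
Click 4 (0,1) count=0: revealed 0 new [(none)] -> total=7

Answer: ###...
###...
......
.#....
......
......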